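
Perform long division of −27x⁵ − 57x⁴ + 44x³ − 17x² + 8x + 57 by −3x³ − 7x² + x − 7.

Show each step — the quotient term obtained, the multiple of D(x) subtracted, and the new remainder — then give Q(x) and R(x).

Step 1: lead(−27x⁵ − 57x⁴ + 44x³ − 17x² + 8x + 57) ÷ lead(D) = −27x⁵ ÷ −3x³ = 9x². Subtract (9x²)·D = −27x⁵ − 63x⁴ + 9x³ − 63x². Remainder: 6x⁴ + 35x³ + 46x² + 8x + 57.
Step 2: lead(6x⁴ + 35x³ + 46x² + 8x + 57) ÷ lead(D) = 6x⁴ ÷ −3x³ = −2x. Subtract (−2x)·D = 6x⁴ + 14x³ − 2x² + 14x. Remainder: 21x³ + 48x² − 6x + 57.
Step 3: lead(21x³ + 48x² − 6x + 57) ÷ lead(D) = 21x³ ÷ −3x³ = −7. Subtract (−7)·D = 21x³ + 49x² − 7x + 49. Remainder: −x² + x + 8.

Q(x) = 9x² − 2x − 7; R(x) = −x² + x + 8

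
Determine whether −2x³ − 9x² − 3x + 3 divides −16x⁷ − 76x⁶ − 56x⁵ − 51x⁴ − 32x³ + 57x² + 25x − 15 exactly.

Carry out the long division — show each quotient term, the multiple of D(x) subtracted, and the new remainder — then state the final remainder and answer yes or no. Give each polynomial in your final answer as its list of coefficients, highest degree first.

R = [1, 0], so D(x) is not a factor of P(x). no

Step 1: lead(−16x⁷ − 76x⁶ − 56x⁵ − 51x⁴ − 32x³ + 57x² + 25x − 15) ÷ lead(D) = −16x⁷ ÷ −2x³ = 8x⁴. Subtract (8x⁴)·D = −16x⁷ − 72x⁶ − 24x⁵ + 24x⁴. Remainder: −4x⁶ − 32x⁵ − 75x⁴ − 32x³ + 57x² + 25x − 15.
Step 2: lead(−4x⁶ − 32x⁵ − 75x⁴ − 32x³ + 57x² + 25x − 15) ÷ lead(D) = −4x⁶ ÷ −2x³ = 2x³. Subtract (2x³)·D = −4x⁶ − 18x⁵ − 6x⁴ + 6x³. Remainder: −14x⁵ − 69x⁴ − 38x³ + 57x² + 25x − 15.
Step 3: lead(−14x⁵ − 69x⁴ − 38x³ + 57x² + 25x − 15) ÷ lead(D) = −14x⁵ ÷ −2x³ = 7x². Subtract (7x²)·D = −14x⁵ − 63x⁴ − 21x³ + 21x². Remainder: −6x⁴ − 17x³ + 36x² + 25x − 15.
Step 4: lead(−6x⁴ − 17x³ + 36x² + 25x − 15) ÷ lead(D) = −6x⁴ ÷ −2x³ = 3x. Subtract (3x)·D = −6x⁴ − 27x³ − 9x² + 9x. Remainder: 10x³ + 45x² + 16x − 15.
Step 5: lead(10x³ + 45x² + 16x − 15) ÷ lead(D) = 10x³ ÷ −2x³ = −5. Subtract (−5)·D = 10x³ + 45x² + 15x − 15. Remainder: x.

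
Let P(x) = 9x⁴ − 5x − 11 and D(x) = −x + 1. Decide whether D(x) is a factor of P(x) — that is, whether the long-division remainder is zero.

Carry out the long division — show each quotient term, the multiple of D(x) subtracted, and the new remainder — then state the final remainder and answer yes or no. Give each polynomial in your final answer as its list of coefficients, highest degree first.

R = [-7], so D(x) is not a factor of P(x). no

Step 1: lead(9x⁴ − 5x − 11) ÷ lead(D) = 9x⁴ ÷ −x = −9x³. Subtract (−9x³)·D = 9x⁴ − 9x³. Remainder: 9x³ − 5x − 11.
Step 2: lead(9x³ − 5x − 11) ÷ lead(D) = 9x³ ÷ −x = −9x². Subtract (−9x²)·D = 9x³ − 9x². Remainder: 9x² − 5x − 11.
Step 3: lead(9x² − 5x − 11) ÷ lead(D) = 9x² ÷ −x = −9x. Subtract (−9x)·D = 9x² − 9x. Remainder: 4x − 11.
Step 4: lead(4x − 11) ÷ lead(D) = 4x ÷ −x = −4. Subtract (−4)·D = 4x − 4. Remainder: −7.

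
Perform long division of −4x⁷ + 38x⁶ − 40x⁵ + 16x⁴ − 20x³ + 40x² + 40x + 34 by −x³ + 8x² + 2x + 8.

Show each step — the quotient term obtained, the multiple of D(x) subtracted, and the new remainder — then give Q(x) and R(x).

Q(x) = 4x⁴ − 6x³ + 4x + 4; R(x) = 2

Step 1: lead(−4x⁷ + 38x⁶ − 40x⁵ + 16x⁴ − 20x³ + 40x² + 40x + 34) ÷ lead(D) = −4x⁷ ÷ −x³ = 4x⁴. Subtract (4x⁴)·D = −4x⁷ + 32x⁶ + 8x⁵ + 32x⁴. Remainder: 6x⁶ − 48x⁵ − 16x⁴ − 20x³ + 40x² + 40x + 34.
Step 2: lead(6x⁶ − 48x⁵ − 16x⁴ − 20x³ + 40x² + 40x + 34) ÷ lead(D) = 6x⁶ ÷ −x³ = −6x³. Subtract (−6x³)·D = 6x⁶ − 48x⁵ − 12x⁴ − 48x³. Remainder: −4x⁴ + 28x³ + 40x² + 40x + 34.
Step 3: lead(−4x⁴ + 28x³ + 40x² + 40x + 34) ÷ lead(D) = −4x⁴ ÷ −x³ = 4x. Subtract (4x)·D = −4x⁴ + 32x³ + 8x² + 32x. Remainder: −4x³ + 32x² + 8x + 34.
Step 4: lead(−4x³ + 32x² + 8x + 34) ÷ lead(D) = −4x³ ÷ −x³ = 4. Subtract (4)·D = −4x³ + 32x² + 8x + 32. Remainder: 2.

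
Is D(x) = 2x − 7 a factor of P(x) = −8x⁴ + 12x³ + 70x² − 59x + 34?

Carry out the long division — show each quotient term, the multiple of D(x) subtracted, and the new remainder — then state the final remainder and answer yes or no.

R(x) = −1, so D(x) is not a factor of P(x). no

Step 1: lead(−8x⁴ + 12x³ + 70x² − 59x + 34) ÷ lead(D) = −8x⁴ ÷ 2x = −4x³. Subtract (−4x³)·D = −8x⁴ + 28x³. Remainder: −16x³ + 70x² − 59x + 34.
Step 2: lead(−16x³ + 70x² − 59x + 34) ÷ lead(D) = −16x³ ÷ 2x = −8x². Subtract (−8x²)·D = −16x³ + 56x². Remainder: 14x² − 59x + 34.
Step 3: lead(14x² − 59x + 34) ÷ lead(D) = 14x² ÷ 2x = 7x. Subtract (7x)·D = 14x² − 49x. Remainder: −10x + 34.
Step 4: lead(−10x + 34) ÷ lead(D) = −10x ÷ 2x = −5. Subtract (−5)·D = −10x + 35. Remainder: −1.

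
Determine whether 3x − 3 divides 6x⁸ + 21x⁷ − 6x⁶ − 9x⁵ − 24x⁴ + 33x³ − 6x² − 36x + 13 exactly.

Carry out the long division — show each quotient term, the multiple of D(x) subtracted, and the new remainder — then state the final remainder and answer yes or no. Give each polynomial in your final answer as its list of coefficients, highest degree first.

Step 1: lead(6x⁸ + 21x⁷ − 6x⁶ − 9x⁵ − 24x⁴ + 33x³ − 6x² − 36x + 13) ÷ lead(D) = 6x⁸ ÷ 3x = 2x⁷. Subtract (2x⁷)·D = 6x⁸ − 6x⁷. Remainder: 27x⁷ − 6x⁶ − 9x⁵ − 24x⁴ + 33x³ − 6x² − 36x + 13.
Step 2: lead(27x⁷ − 6x⁶ − 9x⁵ − 24x⁴ + 33x³ − 6x² − 36x + 13) ÷ lead(D) = 27x⁷ ÷ 3x = 9x⁶. Subtract (9x⁶)·D = 27x⁷ − 27x⁶. Remainder: 21x⁶ − 9x⁵ − 24x⁴ + 33x³ − 6x² − 36x + 13.
Step 3: lead(21x⁶ − 9x⁵ − 24x⁴ + 33x³ − 6x² − 36x + 13) ÷ lead(D) = 21x⁶ ÷ 3x = 7x⁵. Subtract (7x⁵)·D = 21x⁶ − 21x⁵. Remainder: 12x⁵ − 24x⁴ + 33x³ − 6x² − 36x + 13.
Step 4: lead(12x⁵ − 24x⁴ + 33x³ − 6x² − 36x + 13) ÷ lead(D) = 12x⁵ ÷ 3x = 4x⁴. Subtract (4x⁴)·D = 12x⁵ − 12x⁴. Remainder: −12x⁴ + 33x³ − 6x² − 36x + 13.
Step 5: lead(−12x⁴ + 33x³ − 6x² − 36x + 13) ÷ lead(D) = −12x⁴ ÷ 3x = −4x³. Subtract (−4x³)·D = −12x⁴ + 12x³. Remainder: 21x³ − 6x² − 36x + 13.
Step 6: lead(21x³ − 6x² − 36x + 13) ÷ lead(D) = 21x³ ÷ 3x = 7x². Subtract (7x²)·D = 21x³ − 21x². Remainder: 15x² − 36x + 13.
Step 7: lead(15x² − 36x + 13) ÷ lead(D) = 15x² ÷ 3x = 5x. Subtract (5x)·D = 15x² − 15x. Remainder: −21x + 13.
Step 8: lead(−21x + 13) ÷ lead(D) = −21x ÷ 3x = −7. Subtract (−7)·D = −21x + 21. Remainder: −8.

R = [-8], so D(x) is not a factor of P(x). no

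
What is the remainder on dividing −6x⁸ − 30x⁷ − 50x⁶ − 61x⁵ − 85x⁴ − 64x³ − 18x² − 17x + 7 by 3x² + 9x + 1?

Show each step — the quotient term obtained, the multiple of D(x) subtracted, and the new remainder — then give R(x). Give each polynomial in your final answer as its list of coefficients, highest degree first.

Step 1: lead(−6x⁸ − 30x⁷ − 50x⁶ − 61x⁵ − 85x⁴ − 64x³ − 18x² − 17x + 7) ÷ lead(D) = −6x⁸ ÷ 3x² = −2x⁶. Subtract (−2x⁶)·D = −6x⁸ − 18x⁷ − 2x⁶. Remainder: −12x⁷ − 48x⁶ − 61x⁵ − 85x⁴ − 64x³ − 18x² − 17x + 7.
Step 2: lead(−12x⁷ − 48x⁶ − 61x⁵ − 85x⁴ − 64x³ − 18x² − 17x + 7) ÷ lead(D) = −12x⁷ ÷ 3x² = −4x⁵. Subtract (−4x⁵)·D = −12x⁷ − 36x⁶ − 4x⁵. Remainder: −12x⁶ − 57x⁵ − 85x⁴ − 64x³ − 18x² − 17x + 7.
Step 3: lead(−12x⁶ − 57x⁵ − 85x⁴ − 64x³ − 18x² − 17x + 7) ÷ lead(D) = −12x⁶ ÷ 3x² = −4x⁴. Subtract (−4x⁴)·D = −12x⁶ − 36x⁵ − 4x⁴. Remainder: −21x⁵ − 81x⁴ − 64x³ − 18x² − 17x + 7.
Step 4: lead(−21x⁵ − 81x⁴ − 64x³ − 18x² − 17x + 7) ÷ lead(D) = −21x⁵ ÷ 3x² = −7x³. Subtract (−7x³)·D = −21x⁵ − 63x⁴ − 7x³. Remainder: −18x⁴ − 57x³ − 18x² − 17x + 7.
Step 5: lead(−18x⁴ − 57x³ − 18x² − 17x + 7) ÷ lead(D) = −18x⁴ ÷ 3x² = −6x². Subtract (−6x²)·D = −18x⁴ − 54x³ − 6x². Remainder: −3x³ − 12x² − 17x + 7.
Step 6: lead(−3x³ − 12x² − 17x + 7) ÷ lead(D) = −3x³ ÷ 3x² = −x. Subtract (−x)·D = −3x³ − 9x² − x. Remainder: −3x² − 16x + 7.
Step 7: lead(−3x² − 16x + 7) ÷ lead(D) = −3x² ÷ 3x² = −1. Subtract (−1)·D = −3x² − 9x − 1. Remainder: −7x + 8.

R = [-7, 8]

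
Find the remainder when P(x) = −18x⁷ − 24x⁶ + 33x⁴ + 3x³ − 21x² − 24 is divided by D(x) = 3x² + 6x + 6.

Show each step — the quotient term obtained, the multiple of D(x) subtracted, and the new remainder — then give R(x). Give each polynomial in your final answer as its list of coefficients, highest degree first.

Step 1: lead(−18x⁷ − 24x⁶ + 33x⁴ + 3x³ − 21x² − 24) ÷ lead(D) = −18x⁷ ÷ 3x² = −6x⁵. Subtract (−6x⁵)·D = −18x⁷ − 36x⁶ − 36x⁵. Remainder: 12x⁶ + 36x⁵ + 33x⁴ + 3x³ − 21x² − 24.
Step 2: lead(12x⁶ + 36x⁵ + 33x⁴ + 3x³ − 21x² − 24) ÷ lead(D) = 12x⁶ ÷ 3x² = 4x⁴. Subtract (4x⁴)·D = 12x⁶ + 24x⁵ + 24x⁴. Remainder: 12x⁵ + 9x⁴ + 3x³ − 21x² − 24.
Step 3: lead(12x⁵ + 9x⁴ + 3x³ − 21x² − 24) ÷ lead(D) = 12x⁵ ÷ 3x² = 4x³. Subtract (4x³)·D = 12x⁵ + 24x⁴ + 24x³. Remainder: −15x⁴ − 21x³ − 21x² − 24.
Step 4: lead(−15x⁴ − 21x³ − 21x² − 24) ÷ lead(D) = −15x⁴ ÷ 3x² = −5x². Subtract (−5x²)·D = −15x⁴ − 30x³ − 30x². Remainder: 9x³ + 9x² − 24.
Step 5: lead(9x³ + 9x² − 24) ÷ lead(D) = 9x³ ÷ 3x² = 3x. Subtract (3x)·D = 9x³ + 18x² + 18x. Remainder: −9x² − 18x − 24.
Step 6: lead(−9x² − 18x − 24) ÷ lead(D) = −9x² ÷ 3x² = −3. Subtract (−3)·D = −9x² − 18x − 18. Remainder: −6.

R = [-6]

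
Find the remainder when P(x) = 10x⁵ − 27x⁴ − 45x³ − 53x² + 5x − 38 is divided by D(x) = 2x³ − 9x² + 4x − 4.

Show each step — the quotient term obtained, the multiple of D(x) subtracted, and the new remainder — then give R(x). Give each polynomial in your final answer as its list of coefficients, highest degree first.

R = [3, 9, -6]

Step 1: lead(10x⁵ − 27x⁴ − 45x³ − 53x² + 5x − 38) ÷ lead(D) = 10x⁵ ÷ 2x³ = 5x². Subtract (5x²)·D = 10x⁵ − 45x⁴ + 20x³ − 20x². Remainder: 18x⁴ − 65x³ − 33x² + 5x − 38.
Step 2: lead(18x⁴ − 65x³ − 33x² + 5x − 38) ÷ lead(D) = 18x⁴ ÷ 2x³ = 9x. Subtract (9x)·D = 18x⁴ − 81x³ + 36x² − 36x. Remainder: 16x³ − 69x² + 41x − 38.
Step 3: lead(16x³ − 69x² + 41x − 38) ÷ lead(D) = 16x³ ÷ 2x³ = 8. Subtract (8)·D = 16x³ − 72x² + 32x − 32. Remainder: 3x² + 9x − 6.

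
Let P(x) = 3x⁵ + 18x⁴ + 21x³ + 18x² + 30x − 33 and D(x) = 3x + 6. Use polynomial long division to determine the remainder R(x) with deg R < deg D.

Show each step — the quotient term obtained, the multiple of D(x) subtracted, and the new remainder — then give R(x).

R(x) = 3

Step 1: lead(3x⁵ + 18x⁴ + 21x³ + 18x² + 30x − 33) ÷ lead(D) = 3x⁵ ÷ 3x = x⁴. Subtract (x⁴)·D = 3x⁵ + 6x⁴. Remainder: 12x⁴ + 21x³ + 18x² + 30x − 33.
Step 2: lead(12x⁴ + 21x³ + 18x² + 30x − 33) ÷ lead(D) = 12x⁴ ÷ 3x = 4x³. Subtract (4x³)·D = 12x⁴ + 24x³. Remainder: −3x³ + 18x² + 30x − 33.
Step 3: lead(−3x³ + 18x² + 30x − 33) ÷ lead(D) = −3x³ ÷ 3x = −x². Subtract (−x²)·D = −3x³ − 6x². Remainder: 24x² + 30x − 33.
Step 4: lead(24x² + 30x − 33) ÷ lead(D) = 24x² ÷ 3x = 8x. Subtract (8x)·D = 24x² + 48x. Remainder: −18x − 33.
Step 5: lead(−18x − 33) ÷ lead(D) = −18x ÷ 3x = −6. Subtract (−6)·D = −18x − 36. Remainder: 3.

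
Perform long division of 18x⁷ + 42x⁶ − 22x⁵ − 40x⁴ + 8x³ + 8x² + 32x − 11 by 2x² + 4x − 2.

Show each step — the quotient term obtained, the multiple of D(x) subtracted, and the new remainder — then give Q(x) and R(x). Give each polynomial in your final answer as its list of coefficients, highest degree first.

Step 1: lead(18x⁷ + 42x⁶ − 22x⁵ − 40x⁴ + 8x³ + 8x² + 32x − 11) ÷ lead(D) = 18x⁷ ÷ 2x² = 9x⁵. Subtract (9x⁵)·D = 18x⁷ + 36x⁶ − 18x⁵. Remainder: 6x⁶ − 4x⁵ − 40x⁴ + 8x³ + 8x² + 32x − 11.
Step 2: lead(6x⁶ − 4x⁵ − 40x⁴ + 8x³ + 8x² + 32x − 11) ÷ lead(D) = 6x⁶ ÷ 2x² = 3x⁴. Subtract (3x⁴)·D = 6x⁶ + 12x⁵ − 6x⁴. Remainder: −16x⁵ − 34x⁴ + 8x³ + 8x² + 32x − 11.
Step 3: lead(−16x⁵ − 34x⁴ + 8x³ + 8x² + 32x − 11) ÷ lead(D) = −16x⁵ ÷ 2x² = −8x³. Subtract (−8x³)·D = −16x⁵ − 32x⁴ + 16x³. Remainder: −2x⁴ − 8x³ + 8x² + 32x − 11.
Step 4: lead(−2x⁴ − 8x³ + 8x² + 32x − 11) ÷ lead(D) = −2x⁴ ÷ 2x² = −x². Subtract (−x²)·D = −2x⁴ − 4x³ + 2x². Remainder: −4x³ + 6x² + 32x − 11.
Step 5: lead(−4x³ + 6x² + 32x − 11) ÷ lead(D) = −4x³ ÷ 2x² = −2x. Subtract (−2x)·D = −4x³ − 8x² + 4x. Remainder: 14x² + 28x − 11.
Step 6: lead(14x² + 28x − 11) ÷ lead(D) = 14x² ÷ 2x² = 7. Subtract (7)·D = 14x² + 28x − 14. Remainder: 3.

Q = [9, 3, -8, -1, -2, 7]; R = [3]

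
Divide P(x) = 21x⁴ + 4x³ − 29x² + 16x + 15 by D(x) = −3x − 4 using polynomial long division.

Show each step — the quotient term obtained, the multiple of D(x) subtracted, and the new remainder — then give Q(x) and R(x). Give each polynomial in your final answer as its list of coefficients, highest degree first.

Step 1: lead(21x⁴ + 4x³ − 29x² + 16x + 15) ÷ lead(D) = 21x⁴ ÷ −3x = −7x³. Subtract (−7x³)·D = 21x⁴ + 28x³. Remainder: −24x³ − 29x² + 16x + 15.
Step 2: lead(−24x³ − 29x² + 16x + 15) ÷ lead(D) = −24x³ ÷ −3x = 8x². Subtract (8x²)·D = −24x³ − 32x². Remainder: 3x² + 16x + 15.
Step 3: lead(3x² + 16x + 15) ÷ lead(D) = 3x² ÷ −3x = −x. Subtract (−x)·D = 3x² + 4x. Remainder: 12x + 15.
Step 4: lead(12x + 15) ÷ lead(D) = 12x ÷ −3x = −4. Subtract (−4)·D = 12x + 16. Remainder: −1.

Q = [-7, 8, -1, -4]; R = [-1]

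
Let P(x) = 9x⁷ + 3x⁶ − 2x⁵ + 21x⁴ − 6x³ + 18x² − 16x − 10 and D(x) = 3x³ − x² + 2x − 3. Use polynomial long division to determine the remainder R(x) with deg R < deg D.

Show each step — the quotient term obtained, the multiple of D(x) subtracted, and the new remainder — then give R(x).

Step 1: lead(9x⁷ + 3x⁶ − 2x⁵ + 21x⁴ − 6x³ + 18x² − 16x − 10) ÷ lead(D) = 9x⁷ ÷ 3x³ = 3x⁴. Subtract (3x⁴)·D = 9x⁷ − 3x⁶ + 6x⁵ − 9x⁴. Remainder: 6x⁶ − 8x⁵ + 30x⁴ − 6x³ + 18x² − 16x − 10.
Step 2: lead(6x⁶ − 8x⁵ + 30x⁴ − 6x³ + 18x² − 16x − 10) ÷ lead(D) = 6x⁶ ÷ 3x³ = 2x³. Subtract (2x³)·D = 6x⁶ − 2x⁵ + 4x⁴ − 6x³. Remainder: −6x⁵ + 26x⁴ + 18x² − 16x − 10.
Step 3: lead(−6x⁵ + 26x⁴ + 18x² − 16x − 10) ÷ lead(D) = −6x⁵ ÷ 3x³ = −2x². Subtract (−2x²)·D = −6x⁵ + 2x⁴ − 4x³ + 6x². Remainder: 24x⁴ + 4x³ + 12x² − 16x − 10.
Step 4: lead(24x⁴ + 4x³ + 12x² − 16x − 10) ÷ lead(D) = 24x⁴ ÷ 3x³ = 8x. Subtract (8x)·D = 24x⁴ − 8x³ + 16x² − 24x. Remainder: 12x³ − 4x² + 8x − 10.
Step 5: lead(12x³ − 4x² + 8x − 10) ÷ lead(D) = 12x³ ÷ 3x³ = 4. Subtract (4)·D = 12x³ − 4x² + 8x − 12. Remainder: 2.

R(x) = 2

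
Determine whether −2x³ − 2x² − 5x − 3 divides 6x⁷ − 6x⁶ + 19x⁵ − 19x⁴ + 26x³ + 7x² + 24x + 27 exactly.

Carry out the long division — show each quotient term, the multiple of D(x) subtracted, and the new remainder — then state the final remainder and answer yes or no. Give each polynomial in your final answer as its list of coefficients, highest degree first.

Step 1: lead(6x⁷ − 6x⁶ + 19x⁵ − 19x⁴ + 26x³ + 7x² + 24x + 27) ÷ lead(D) = 6x⁷ ÷ −2x³ = −3x⁴. Subtract (−3x⁴)·D = 6x⁷ + 6x⁶ + 15x⁵ + 9x⁴. Remainder: −12x⁶ + 4x⁵ − 28x⁴ + 26x³ + 7x² + 24x + 27.
Step 2: lead(−12x⁶ + 4x⁵ − 28x⁴ + 26x³ + 7x² + 24x + 27) ÷ lead(D) = −12x⁶ ÷ −2x³ = 6x³. Subtract (6x³)·D = −12x⁶ − 12x⁵ − 30x⁴ − 18x³. Remainder: 16x⁵ + 2x⁴ + 44x³ + 7x² + 24x + 27.
Step 3: lead(16x⁵ + 2x⁴ + 44x³ + 7x² + 24x + 27) ÷ lead(D) = 16x⁵ ÷ −2x³ = −8x². Subtract (−8x²)·D = 16x⁵ + 16x⁴ + 40x³ + 24x². Remainder: −14x⁴ + 4x³ − 17x² + 24x + 27.
Step 4: lead(−14x⁴ + 4x³ − 17x² + 24x + 27) ÷ lead(D) = −14x⁴ ÷ −2x³ = 7x. Subtract (7x)·D = −14x⁴ − 14x³ − 35x² − 21x. Remainder: 18x³ + 18x² + 45x + 27.
Step 5: lead(18x³ + 18x² + 45x + 27) ÷ lead(D) = 18x³ ÷ −2x³ = −9. Subtract (−9)·D = 18x³ + 18x² + 45x + 27. Remainder: 0.

R = [0], so D(x) is a factor of P(x). yes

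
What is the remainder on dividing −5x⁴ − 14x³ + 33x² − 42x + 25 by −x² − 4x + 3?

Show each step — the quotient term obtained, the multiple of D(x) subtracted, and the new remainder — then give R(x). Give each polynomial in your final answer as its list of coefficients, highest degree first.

Step 1: lead(−5x⁴ − 14x³ + 33x² − 42x + 25) ÷ lead(D) = −5x⁴ ÷ −x² = 5x². Subtract (5x²)·D = −5x⁴ − 20x³ + 15x². Remainder: 6x³ + 18x² − 42x + 25.
Step 2: lead(6x³ + 18x² − 42x + 25) ÷ lead(D) = 6x³ ÷ −x² = −6x. Subtract (−6x)·D = 6x³ + 24x² − 18x. Remainder: −6x² − 24x + 25.
Step 3: lead(−6x² − 24x + 25) ÷ lead(D) = −6x² ÷ −x² = 6. Subtract (6)·D = −6x² − 24x + 18. Remainder: 7.

R = [7]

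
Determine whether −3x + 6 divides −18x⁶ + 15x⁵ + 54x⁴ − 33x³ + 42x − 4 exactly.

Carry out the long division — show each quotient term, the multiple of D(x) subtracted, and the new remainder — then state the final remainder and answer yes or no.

Step 1: lead(−18x⁶ + 15x⁵ + 54x⁴ − 33x³ + 42x − 4) ÷ lead(D) = −18x⁶ ÷ −3x = 6x⁵. Subtract (6x⁵)·D = −18x⁶ + 36x⁵. Remainder: −21x⁵ + 54x⁴ − 33x³ + 42x − 4.
Step 2: lead(−21x⁵ + 54x⁴ − 33x³ + 42x − 4) ÷ lead(D) = −21x⁵ ÷ −3x = 7x⁴. Subtract (7x⁴)·D = −21x⁵ + 42x⁴. Remainder: 12x⁴ − 33x³ + 42x − 4.
Step 3: lead(12x⁴ − 33x³ + 42x − 4) ÷ lead(D) = 12x⁴ ÷ −3x = −4x³. Subtract (−4x³)·D = 12x⁴ − 24x³. Remainder: −9x³ + 42x − 4.
Step 4: lead(−9x³ + 42x − 4) ÷ lead(D) = −9x³ ÷ −3x = 3x². Subtract (3x²)·D = −9x³ + 18x². Remainder: −18x² + 42x − 4.
Step 5: lead(−18x² + 42x − 4) ÷ lead(D) = −18x² ÷ −3x = 6x. Subtract (6x)·D = −18x² + 36x. Remainder: 6x − 4.
Step 6: lead(6x − 4) ÷ lead(D) = 6x ÷ −3x = −2. Subtract (−2)·D = 6x − 12. Remainder: 8.

R(x) = 8, so D(x) is not a factor of P(x). no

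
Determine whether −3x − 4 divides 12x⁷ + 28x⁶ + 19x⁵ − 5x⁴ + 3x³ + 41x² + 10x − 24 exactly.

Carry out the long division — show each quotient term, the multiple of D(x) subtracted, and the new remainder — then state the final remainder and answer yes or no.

R(x) = 0, so D(x) is a factor of P(x). yes

Step 1: lead(12x⁷ + 28x⁶ + 19x⁵ − 5x⁴ + 3x³ + 41x² + 10x − 24) ÷ lead(D) = 12x⁷ ÷ −3x = −4x⁶. Subtract (−4x⁶)·D = 12x⁷ + 16x⁶. Remainder: 12x⁶ + 19x⁵ − 5x⁴ + 3x³ + 41x² + 10x − 24.
Step 2: lead(12x⁶ + 19x⁵ − 5x⁴ + 3x³ + 41x² + 10x − 24) ÷ lead(D) = 12x⁶ ÷ −3x = −4x⁵. Subtract (−4x⁵)·D = 12x⁶ + 16x⁵. Remainder: 3x⁵ − 5x⁴ + 3x³ + 41x² + 10x − 24.
Step 3: lead(3x⁵ − 5x⁴ + 3x³ + 41x² + 10x − 24) ÷ lead(D) = 3x⁵ ÷ −3x = −x⁴. Subtract (−x⁴)·D = 3x⁵ + 4x⁴. Remainder: −9x⁴ + 3x³ + 41x² + 10x − 24.
Step 4: lead(−9x⁴ + 3x³ + 41x² + 10x − 24) ÷ lead(D) = −9x⁴ ÷ −3x = 3x³. Subtract (3x³)·D = −9x⁴ − 12x³. Remainder: 15x³ + 41x² + 10x − 24.
Step 5: lead(15x³ + 41x² + 10x − 24) ÷ lead(D) = 15x³ ÷ −3x = −5x². Subtract (−5x²)·D = 15x³ + 20x². Remainder: 21x² + 10x − 24.
Step 6: lead(21x² + 10x − 24) ÷ lead(D) = 21x² ÷ −3x = −7x. Subtract (−7x)·D = 21x² + 28x. Remainder: −18x − 24.
Step 7: lead(−18x − 24) ÷ lead(D) = −18x ÷ −3x = 6. Subtract (6)·D = −18x − 24. Remainder: 0.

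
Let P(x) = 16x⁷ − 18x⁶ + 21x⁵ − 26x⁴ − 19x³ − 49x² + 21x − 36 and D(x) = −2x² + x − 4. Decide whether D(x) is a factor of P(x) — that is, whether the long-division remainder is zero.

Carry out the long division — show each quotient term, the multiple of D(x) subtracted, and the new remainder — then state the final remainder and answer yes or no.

Step 1: lead(16x⁷ − 18x⁶ + 21x⁵ − 26x⁴ − 19x³ − 49x² + 21x − 36) ÷ lead(D) = 16x⁷ ÷ −2x² = −8x⁵. Subtract (−8x⁵)·D = 16x⁷ − 8x⁶ + 32x⁵. Remainder: −10x⁶ − 11x⁵ − 26x⁴ − 19x³ − 49x² + 21x − 36.
Step 2: lead(−10x⁶ − 11x⁵ − 26x⁴ − 19x³ − 49x² + 21x − 36) ÷ lead(D) = −10x⁶ ÷ −2x² = 5x⁴. Subtract (5x⁴)·D = −10x⁶ + 5x⁵ − 20x⁴. Remainder: −16x⁵ − 6x⁴ − 19x³ − 49x² + 21x − 36.
Step 3: lead(−16x⁵ − 6x⁴ − 19x³ − 49x² + 21x − 36) ÷ lead(D) = −16x⁵ ÷ −2x² = 8x³. Subtract (8x³)·D = −16x⁵ + 8x⁴ − 32x³. Remainder: −14x⁴ + 13x³ − 49x² + 21x − 36.
Step 4: lead(−14x⁴ + 13x³ − 49x² + 21x − 36) ÷ lead(D) = −14x⁴ ÷ −2x² = 7x². Subtract (7x²)·D = −14x⁴ + 7x³ − 28x². Remainder: 6x³ − 21x² + 21x − 36.
Step 5: lead(6x³ − 21x² + 21x − 36) ÷ lead(D) = 6x³ ÷ −2x² = −3x. Subtract (−3x)·D = 6x³ − 3x² + 12x. Remainder: −18x² + 9x − 36.
Step 6: lead(−18x² + 9x − 36) ÷ lead(D) = −18x² ÷ −2x² = 9. Subtract (9)·D = −18x² + 9x − 36. Remainder: 0.

R(x) = 0, so D(x) is a factor of P(x). yes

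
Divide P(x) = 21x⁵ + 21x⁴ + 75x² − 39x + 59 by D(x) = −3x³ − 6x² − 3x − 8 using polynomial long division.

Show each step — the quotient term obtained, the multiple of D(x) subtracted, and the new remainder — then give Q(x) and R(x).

Q(x) = −7x² + 7x − 7; R(x) = −2x² − 4x + 3

Step 1: lead(21x⁵ + 21x⁴ + 75x² − 39x + 59) ÷ lead(D) = 21x⁵ ÷ −3x³ = −7x². Subtract (−7x²)·D = 21x⁵ + 42x⁴ + 21x³ + 56x². Remainder: −21x⁴ − 21x³ + 19x² − 39x + 59.
Step 2: lead(−21x⁴ − 21x³ + 19x² − 39x + 59) ÷ lead(D) = −21x⁴ ÷ −3x³ = 7x. Subtract (7x)·D = −21x⁴ − 42x³ − 21x² − 56x. Remainder: 21x³ + 40x² + 17x + 59.
Step 3: lead(21x³ + 40x² + 17x + 59) ÷ lead(D) = 21x³ ÷ −3x³ = −7. Subtract (−7)·D = 21x³ + 42x² + 21x + 56. Remainder: −2x² − 4x + 3.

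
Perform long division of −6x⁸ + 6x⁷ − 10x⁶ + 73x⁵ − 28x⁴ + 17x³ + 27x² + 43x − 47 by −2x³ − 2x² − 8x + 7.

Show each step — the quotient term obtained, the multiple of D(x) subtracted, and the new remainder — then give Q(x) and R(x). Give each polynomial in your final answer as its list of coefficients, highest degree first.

Q = [3, -6, -1, -1, -2, -6]; R = [6, 9, -5]

Step 1: lead(−6x⁸ + 6x⁷ − 10x⁶ + 73x⁵ − 28x⁴ + 17x³ + 27x² + 43x − 47) ÷ lead(D) = −6x⁸ ÷ −2x³ = 3x⁵. Subtract (3x⁵)·D = −6x⁸ − 6x⁷ − 24x⁶ + 21x⁵. Remainder: 12x⁷ + 14x⁶ + 52x⁵ − 28x⁴ + 17x³ + 27x² + 43x − 47.
Step 2: lead(12x⁷ + 14x⁶ + 52x⁵ − 28x⁴ + 17x³ + 27x² + 43x − 47) ÷ lead(D) = 12x⁷ ÷ −2x³ = −6x⁴. Subtract (−6x⁴)·D = 12x⁷ + 12x⁶ + 48x⁵ − 42x⁴. Remainder: 2x⁶ + 4x⁵ + 14x⁴ + 17x³ + 27x² + 43x − 47.
Step 3: lead(2x⁶ + 4x⁵ + 14x⁴ + 17x³ + 27x² + 43x − 47) ÷ lead(D) = 2x⁶ ÷ −2x³ = −x³. Subtract (−x³)·D = 2x⁶ + 2x⁵ + 8x⁴ − 7x³. Remainder: 2x⁵ + 6x⁴ + 24x³ + 27x² + 43x − 47.
Step 4: lead(2x⁵ + 6x⁴ + 24x³ + 27x² + 43x − 47) ÷ lead(D) = 2x⁵ ÷ −2x³ = −x². Subtract (−x²)·D = 2x⁵ + 2x⁴ + 8x³ − 7x². Remainder: 4x⁴ + 16x³ + 34x² + 43x − 47.
Step 5: lead(4x⁴ + 16x³ + 34x² + 43x − 47) ÷ lead(D) = 4x⁴ ÷ −2x³ = −2x. Subtract (−2x)·D = 4x⁴ + 4x³ + 16x² − 14x. Remainder: 12x³ + 18x² + 57x − 47.
Step 6: lead(12x³ + 18x² + 57x − 47) ÷ lead(D) = 12x³ ÷ −2x³ = −6. Subtract (−6)·D = 12x³ + 12x² + 48x − 42. Remainder: 6x² + 9x − 5.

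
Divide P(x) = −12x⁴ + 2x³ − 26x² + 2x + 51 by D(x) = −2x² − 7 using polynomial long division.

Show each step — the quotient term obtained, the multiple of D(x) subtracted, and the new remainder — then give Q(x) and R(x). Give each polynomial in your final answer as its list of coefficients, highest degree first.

Step 1: lead(−12x⁴ + 2x³ − 26x² + 2x + 51) ÷ lead(D) = −12x⁴ ÷ −2x² = 6x². Subtract (6x²)·D = −12x⁴ − 42x². Remainder: 2x³ + 16x² + 2x + 51.
Step 2: lead(2x³ + 16x² + 2x + 51) ÷ lead(D) = 2x³ ÷ −2x² = −x. Subtract (−x)·D = 2x³ + 7x. Remainder: 16x² − 5x + 51.
Step 3: lead(16x² − 5x + 51) ÷ lead(D) = 16x² ÷ −2x² = −8. Subtract (−8)·D = 16x² + 56. Remainder: −5x − 5.

Q = [6, -1, -8]; R = [-5, -5]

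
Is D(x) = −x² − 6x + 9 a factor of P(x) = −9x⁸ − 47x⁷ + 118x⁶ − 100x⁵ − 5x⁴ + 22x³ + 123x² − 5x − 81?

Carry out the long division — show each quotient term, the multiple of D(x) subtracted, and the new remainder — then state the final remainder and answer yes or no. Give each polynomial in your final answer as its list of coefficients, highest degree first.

R = [4, 0], so D(x) is not a factor of P(x). no

Step 1: lead(−9x⁸ − 47x⁷ + 118x⁶ − 100x⁵ − 5x⁴ + 22x³ + 123x² − 5x − 81) ÷ lead(D) = −9x⁸ ÷ −x² = 9x⁶. Subtract (9x⁶)·D = −9x⁸ − 54x⁷ + 81x⁶. Remainder: 7x⁷ + 37x⁶ − 100x⁵ − 5x⁴ + 22x³ + 123x² − 5x − 81.
Step 2: lead(7x⁷ + 37x⁶ − 100x⁵ − 5x⁴ + 22x³ + 123x² − 5x − 81) ÷ lead(D) = 7x⁷ ÷ −x² = −7x⁵. Subtract (−7x⁵)·D = 7x⁷ + 42x⁶ − 63x⁵. Remainder: −5x⁶ − 37x⁵ − 5x⁴ + 22x³ + 123x² − 5x − 81.
Step 3: lead(−5x⁶ − 37x⁵ − 5x⁴ + 22x³ + 123x² − 5x − 81) ÷ lead(D) = −5x⁶ ÷ −x² = 5x⁴. Subtract (5x⁴)·D = −5x⁶ − 30x⁵ + 45x⁴. Remainder: −7x⁵ − 50x⁴ + 22x³ + 123x² − 5x − 81.
Step 4: lead(−7x⁵ − 50x⁴ + 22x³ + 123x² − 5x − 81) ÷ lead(D) = −7x⁵ ÷ −x² = 7x³. Subtract (7x³)·D = −7x⁵ − 42x⁴ + 63x³. Remainder: −8x⁴ − 41x³ + 123x² − 5x − 81.
Step 5: lead(−8x⁴ − 41x³ + 123x² − 5x − 81) ÷ lead(D) = −8x⁴ ÷ −x² = 8x². Subtract (8x²)·D = −8x⁴ − 48x³ + 72x². Remainder: 7x³ + 51x² − 5x − 81.
Step 6: lead(7x³ + 51x² − 5x − 81) ÷ lead(D) = 7x³ ÷ −x² = −7x. Subtract (−7x)·D = 7x³ + 42x² − 63x. Remainder: 9x² + 58x − 81.
Step 7: lead(9x² + 58x − 81) ÷ lead(D) = 9x² ÷ −x² = −9. Subtract (−9)·D = 9x² + 54x − 81. Remainder: 4x.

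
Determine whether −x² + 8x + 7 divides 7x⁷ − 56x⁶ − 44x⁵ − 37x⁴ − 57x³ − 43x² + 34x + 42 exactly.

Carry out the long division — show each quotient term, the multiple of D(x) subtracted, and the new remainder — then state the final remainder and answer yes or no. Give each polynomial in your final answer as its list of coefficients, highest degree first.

Step 1: lead(7x⁷ − 56x⁶ − 44x⁵ − 37x⁴ − 57x³ − 43x² + 34x + 42) ÷ lead(D) = 7x⁷ ÷ −x² = −7x⁵. Subtract (−7x⁵)·D = 7x⁷ − 56x⁶ − 49x⁵. Remainder: 5x⁵ − 37x⁴ − 57x³ − 43x² + 34x + 42.
Step 2: lead(5x⁵ − 37x⁴ − 57x³ − 43x² + 34x + 42) ÷ lead(D) = 5x⁵ ÷ −x² = −5x³. Subtract (−5x³)·D = 5x⁵ − 40x⁴ − 35x³. Remainder: 3x⁴ − 22x³ − 43x² + 34x + 42.
Step 3: lead(3x⁴ − 22x³ − 43x² + 34x + 42) ÷ lead(D) = 3x⁴ ÷ −x² = −3x². Subtract (−3x²)·D = 3x⁴ − 24x³ − 21x². Remainder: 2x³ − 22x² + 34x + 42.
Step 4: lead(2x³ − 22x² + 34x + 42) ÷ lead(D) = 2x³ ÷ −x² = −2x. Subtract (−2x)·D = 2x³ − 16x² − 14x. Remainder: −6x² + 48x + 42.
Step 5: lead(−6x² + 48x + 42) ÷ lead(D) = −6x² ÷ −x² = 6. Subtract (6)·D = −6x² + 48x + 42. Remainder: 0.

R = [0], so D(x) is a factor of P(x). yes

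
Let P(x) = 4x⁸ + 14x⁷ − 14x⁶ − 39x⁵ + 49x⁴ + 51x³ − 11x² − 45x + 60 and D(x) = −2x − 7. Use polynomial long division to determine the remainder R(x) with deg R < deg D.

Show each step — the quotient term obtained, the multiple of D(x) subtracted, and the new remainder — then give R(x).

R(x) = −3

Step 1: lead(4x⁸ + 14x⁷ − 14x⁶ − 39x⁵ + 49x⁴ + 51x³ − 11x² − 45x + 60) ÷ lead(D) = 4x⁸ ÷ −2x = −2x⁷. Subtract (−2x⁷)·D = 4x⁸ + 14x⁷. Remainder: −14x⁶ − 39x⁵ + 49x⁴ + 51x³ − 11x² − 45x + 60.
Step 2: lead(−14x⁶ − 39x⁵ + 49x⁴ + 51x³ − 11x² − 45x + 60) ÷ lead(D) = −14x⁶ ÷ −2x = 7x⁵. Subtract (7x⁵)·D = −14x⁶ − 49x⁵. Remainder: 10x⁵ + 49x⁴ + 51x³ − 11x² − 45x + 60.
Step 3: lead(10x⁵ + 49x⁴ + 51x³ − 11x² − 45x + 60) ÷ lead(D) = 10x⁵ ÷ −2x = −5x⁴. Subtract (−5x⁴)·D = 10x⁵ + 35x⁴. Remainder: 14x⁴ + 51x³ − 11x² − 45x + 60.
Step 4: lead(14x⁴ + 51x³ − 11x² − 45x + 60) ÷ lead(D) = 14x⁴ ÷ −2x = −7x³. Subtract (−7x³)·D = 14x⁴ + 49x³. Remainder: 2x³ − 11x² − 45x + 60.
Step 5: lead(2x³ − 11x² − 45x + 60) ÷ lead(D) = 2x³ ÷ −2x = −x². Subtract (−x²)·D = 2x³ + 7x². Remainder: −18x² − 45x + 60.
Step 6: lead(−18x² − 45x + 60) ÷ lead(D) = −18x² ÷ −2x = 9x. Subtract (9x)·D = −18x² − 63x. Remainder: 18x + 60.
Step 7: lead(18x + 60) ÷ lead(D) = 18x ÷ −2x = −9. Subtract (−9)·D = 18x + 63. Remainder: −3.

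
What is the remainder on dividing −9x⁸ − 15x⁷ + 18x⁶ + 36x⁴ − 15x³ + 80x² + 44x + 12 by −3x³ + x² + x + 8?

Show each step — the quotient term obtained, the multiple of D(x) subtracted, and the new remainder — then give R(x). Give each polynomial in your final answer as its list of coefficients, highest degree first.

Step 1: lead(−9x⁸ − 15x⁷ + 18x⁶ + 36x⁴ − 15x³ + 80x² + 44x + 12) ÷ lead(D) = −9x⁸ ÷ −3x³ = 3x⁵. Subtract (3x⁵)·D = −9x⁸ + 3x⁷ + 3x⁶ + 24x⁵. Remainder: −18x⁷ + 15x⁶ − 24x⁵ + 36x⁴ − 15x³ + 80x² + 44x + 12.
Step 2: lead(−18x⁷ + 15x⁶ − 24x⁵ + 36x⁴ − 15x³ + 80x² + 44x + 12) ÷ lead(D) = −18x⁷ ÷ −3x³ = 6x⁴. Subtract (6x⁴)·D = −18x⁷ + 6x⁶ + 6x⁵ + 48x⁴. Remainder: 9x⁶ − 30x⁵ − 12x⁴ − 15x³ + 80x² + 44x + 12.
Step 3: lead(9x⁶ − 30x⁵ − 12x⁴ − 15x³ + 80x² + 44x + 12) ÷ lead(D) = 9x⁶ ÷ −3x³ = −3x³. Subtract (−3x³)·D = 9x⁶ − 3x⁵ − 3x⁴ − 24x³. Remainder: −27x⁵ − 9x⁴ + 9x³ + 80x² + 44x + 12.
Step 4: lead(−27x⁵ − 9x⁴ + 9x³ + 80x² + 44x + 12) ÷ lead(D) = −27x⁵ ÷ −3x³ = 9x². Subtract (9x²)·D = −27x⁵ + 9x⁴ + 9x³ + 72x². Remainder: −18x⁴ + 8x² + 44x + 12.
Step 5: lead(−18x⁴ + 8x² + 44x + 12) ÷ lead(D) = −18x⁴ ÷ −3x³ = 6x. Subtract (6x)·D = −18x⁴ + 6x³ + 6x² + 48x. Remainder: −6x³ + 2x² − 4x + 12.
Step 6: lead(−6x³ + 2x² − 4x + 12) ÷ lead(D) = −6x³ ÷ −3x³ = 2. Subtract (2)·D = −6x³ + 2x² + 2x + 16. Remainder: −6x − 4.

R = [-6, -4]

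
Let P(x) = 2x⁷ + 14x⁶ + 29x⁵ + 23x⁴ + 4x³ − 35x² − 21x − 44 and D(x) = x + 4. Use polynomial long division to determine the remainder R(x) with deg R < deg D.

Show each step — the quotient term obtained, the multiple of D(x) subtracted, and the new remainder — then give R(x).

R(x) = −8

Step 1: lead(2x⁷ + 14x⁶ + 29x⁵ + 23x⁴ + 4x³ − 35x² − 21x − 44) ÷ lead(D) = 2x⁷ ÷ x = 2x⁶. Subtract (2x⁶)·D = 2x⁷ + 8x⁶. Remainder: 6x⁶ + 29x⁵ + 23x⁴ + 4x³ − 35x² − 21x − 44.
Step 2: lead(6x⁶ + 29x⁵ + 23x⁴ + 4x³ − 35x² − 21x − 44) ÷ lead(D) = 6x⁶ ÷ x = 6x⁵. Subtract (6x⁵)·D = 6x⁶ + 24x⁵. Remainder: 5x⁵ + 23x⁴ + 4x³ − 35x² − 21x − 44.
Step 3: lead(5x⁵ + 23x⁴ + 4x³ − 35x² − 21x − 44) ÷ lead(D) = 5x⁵ ÷ x = 5x⁴. Subtract (5x⁴)·D = 5x⁵ + 20x⁴. Remainder: 3x⁴ + 4x³ − 35x² − 21x − 44.
Step 4: lead(3x⁴ + 4x³ − 35x² − 21x − 44) ÷ lead(D) = 3x⁴ ÷ x = 3x³. Subtract (3x³)·D = 3x⁴ + 12x³. Remainder: −8x³ − 35x² − 21x − 44.
Step 5: lead(−8x³ − 35x² − 21x − 44) ÷ lead(D) = −8x³ ÷ x = −8x². Subtract (−8x²)·D = −8x³ − 32x². Remainder: −3x² − 21x − 44.
Step 6: lead(−3x² − 21x − 44) ÷ lead(D) = −3x² ÷ x = −3x. Subtract (−3x)·D = −3x² − 12x. Remainder: −9x − 44.
Step 7: lead(−9x − 44) ÷ lead(D) = −9x ÷ x = −9. Subtract (−9)·D = −9x − 36. Remainder: −8.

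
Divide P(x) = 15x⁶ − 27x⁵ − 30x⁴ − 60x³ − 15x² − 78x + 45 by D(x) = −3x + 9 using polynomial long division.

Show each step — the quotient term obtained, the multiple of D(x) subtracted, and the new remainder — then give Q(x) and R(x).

Q(x) = −5x⁵ − 6x⁴ − 8x³ − 4x² − 7x + 5; R(x) = 0

Step 1: lead(15x⁶ − 27x⁵ − 30x⁴ − 60x³ − 15x² − 78x + 45) ÷ lead(D) = 15x⁶ ÷ −3x = −5x⁵. Subtract (−5x⁵)·D = 15x⁶ − 45x⁵. Remainder: 18x⁵ − 30x⁴ − 60x³ − 15x² − 78x + 45.
Step 2: lead(18x⁵ − 30x⁴ − 60x³ − 15x² − 78x + 45) ÷ lead(D) = 18x⁵ ÷ −3x = −6x⁴. Subtract (−6x⁴)·D = 18x⁵ − 54x⁴. Remainder: 24x⁴ − 60x³ − 15x² − 78x + 45.
Step 3: lead(24x⁴ − 60x³ − 15x² − 78x + 45) ÷ lead(D) = 24x⁴ ÷ −3x = −8x³. Subtract (−8x³)·D = 24x⁴ − 72x³. Remainder: 12x³ − 15x² − 78x + 45.
Step 4: lead(12x³ − 15x² − 78x + 45) ÷ lead(D) = 12x³ ÷ −3x = −4x². Subtract (−4x²)·D = 12x³ − 36x². Remainder: 21x² − 78x + 45.
Step 5: lead(21x² − 78x + 45) ÷ lead(D) = 21x² ÷ −3x = −7x. Subtract (−7x)·D = 21x² − 63x. Remainder: −15x + 45.
Step 6: lead(−15x + 45) ÷ lead(D) = −15x ÷ −3x = 5. Subtract (5)·D = −15x + 45. Remainder: 0.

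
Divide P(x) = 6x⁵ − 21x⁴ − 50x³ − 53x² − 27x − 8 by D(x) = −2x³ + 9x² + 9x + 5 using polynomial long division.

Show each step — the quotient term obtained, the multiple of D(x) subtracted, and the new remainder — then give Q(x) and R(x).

Step 1: lead(6x⁵ − 21x⁴ − 50x³ − 53x² − 27x − 8) ÷ lead(D) = 6x⁵ ÷ −2x³ = −3x². Subtract (−3x²)·D = 6x⁵ − 27x⁴ − 27x³ − 15x². Remainder: 6x⁴ − 23x³ − 38x² − 27x − 8.
Step 2: lead(6x⁴ − 23x³ − 38x² − 27x − 8) ÷ lead(D) = 6x⁴ ÷ −2x³ = −3x. Subtract (−3x)·D = 6x⁴ − 27x³ − 27x² − 15x. Remainder: 4x³ − 11x² − 12x − 8.
Step 3: lead(4x³ − 11x² − 12x − 8) ÷ lead(D) = 4x³ ÷ −2x³ = −2. Subtract (−2)·D = 4x³ − 18x² − 18x − 10. Remainder: 7x² + 6x + 2.

Q(x) = −3x² − 3x − 2; R(x) = 7x² + 6x + 2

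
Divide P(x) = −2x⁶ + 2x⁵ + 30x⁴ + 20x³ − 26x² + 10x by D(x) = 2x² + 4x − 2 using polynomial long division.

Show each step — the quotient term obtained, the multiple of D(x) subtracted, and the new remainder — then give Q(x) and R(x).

Q(x) = −x⁴ + 3x³ + 8x² − 3x + 1; R(x) = 2

Step 1: lead(−2x⁶ + 2x⁵ + 30x⁴ + 20x³ − 26x² + 10x) ÷ lead(D) = −2x⁶ ÷ 2x² = −x⁴. Subtract (−x⁴)·D = −2x⁶ − 4x⁵ + 2x⁴. Remainder: 6x⁵ + 28x⁴ + 20x³ − 26x² + 10x.
Step 2: lead(6x⁵ + 28x⁴ + 20x³ − 26x² + 10x) ÷ lead(D) = 6x⁵ ÷ 2x² = 3x³. Subtract (3x³)·D = 6x⁵ + 12x⁴ − 6x³. Remainder: 16x⁴ + 26x³ − 26x² + 10x.
Step 3: lead(16x⁴ + 26x³ − 26x² + 10x) ÷ lead(D) = 16x⁴ ÷ 2x² = 8x². Subtract (8x²)·D = 16x⁴ + 32x³ − 16x². Remainder: −6x³ − 10x² + 10x.
Step 4: lead(−6x³ − 10x² + 10x) ÷ lead(D) = −6x³ ÷ 2x² = −3x. Subtract (−3x)·D = −6x³ − 12x² + 6x. Remainder: 2x² + 4x.
Step 5: lead(2x² + 4x) ÷ lead(D) = 2x² ÷ 2x² = 1. Subtract (1)·D = 2x² + 4x − 2. Remainder: 2.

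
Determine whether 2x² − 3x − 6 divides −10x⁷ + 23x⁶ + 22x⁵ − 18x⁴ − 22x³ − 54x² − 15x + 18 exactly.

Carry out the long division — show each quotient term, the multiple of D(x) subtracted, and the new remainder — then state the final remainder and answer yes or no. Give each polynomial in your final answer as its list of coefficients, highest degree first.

Step 1: lead(−10x⁷ + 23x⁶ + 22x⁵ − 18x⁴ − 22x³ − 54x² − 15x + 18) ÷ lead(D) = −10x⁷ ÷ 2x² = −5x⁵. Subtract (−5x⁵)·D = −10x⁷ + 15x⁶ + 30x⁵. Remainder: 8x⁶ − 8x⁵ − 18x⁴ − 22x³ − 54x² − 15x + 18.
Step 2: lead(8x⁶ − 8x⁵ − 18x⁴ − 22x³ − 54x² − 15x + 18) ÷ lead(D) = 8x⁶ ÷ 2x² = 4x⁴. Subtract (4x⁴)·D = 8x⁶ − 12x⁵ − 24x⁴. Remainder: 4x⁵ + 6x⁴ − 22x³ − 54x² − 15x + 18.
Step 3: lead(4x⁵ + 6x⁴ − 22x³ − 54x² − 15x + 18) ÷ lead(D) = 4x⁵ ÷ 2x² = 2x³. Subtract (2x³)·D = 4x⁵ − 6x⁴ − 12x³. Remainder: 12x⁴ − 10x³ − 54x² − 15x + 18.
Step 4: lead(12x⁴ − 10x³ − 54x² − 15x + 18) ÷ lead(D) = 12x⁴ ÷ 2x² = 6x². Subtract (6x²)·D = 12x⁴ − 18x³ − 36x². Remainder: 8x³ − 18x² − 15x + 18.
Step 5: lead(8x³ − 18x² − 15x + 18) ÷ lead(D) = 8x³ ÷ 2x² = 4x. Subtract (4x)·D = 8x³ − 12x² − 24x. Remainder: −6x² + 9x + 18.
Step 6: lead(−6x² + 9x + 18) ÷ lead(D) = −6x² ÷ 2x² = −3. Subtract (−3)·D = −6x² + 9x + 18. Remainder: 0.

R = [0], so D(x) is a factor of P(x). yes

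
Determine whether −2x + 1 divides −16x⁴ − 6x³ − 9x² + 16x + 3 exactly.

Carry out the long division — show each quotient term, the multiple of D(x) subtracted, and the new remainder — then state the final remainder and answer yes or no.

R(x) = 7, so D(x) is not a factor of P(x). no

Step 1: lead(−16x⁴ − 6x³ − 9x² + 16x + 3) ÷ lead(D) = −16x⁴ ÷ −2x = 8x³. Subtract (8x³)·D = −16x⁴ + 8x³. Remainder: −14x³ − 9x² + 16x + 3.
Step 2: lead(−14x³ − 9x² + 16x + 3) ÷ lead(D) = −14x³ ÷ −2x = 7x². Subtract (7x²)·D = −14x³ + 7x². Remainder: −16x² + 16x + 3.
Step 3: lead(−16x² + 16x + 3) ÷ lead(D) = −16x² ÷ −2x = 8x. Subtract (8x)·D = −16x² + 8x. Remainder: 8x + 3.
Step 4: lead(8x + 3) ÷ lead(D) = 8x ÷ −2x = −4. Subtract (−4)·D = 8x − 4. Remainder: 7.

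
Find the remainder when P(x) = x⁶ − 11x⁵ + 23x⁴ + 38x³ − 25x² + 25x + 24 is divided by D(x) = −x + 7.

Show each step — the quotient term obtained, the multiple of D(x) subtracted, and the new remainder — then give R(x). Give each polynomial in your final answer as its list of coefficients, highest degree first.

Step 1: lead(x⁶ − 11x⁵ + 23x⁴ + 38x³ − 25x² + 25x + 24) ÷ lead(D) = x⁶ ÷ −x = −x⁵. Subtract (−x⁵)·D = x⁶ − 7x⁵. Remainder: −4x⁵ + 23x⁴ + 38x³ − 25x² + 25x + 24.
Step 2: lead(−4x⁵ + 23x⁴ + 38x³ − 25x² + 25x + 24) ÷ lead(D) = −4x⁵ ÷ −x = 4x⁴. Subtract (4x⁴)·D = −4x⁵ + 28x⁴. Remainder: −5x⁴ + 38x³ − 25x² + 25x + 24.
Step 3: lead(−5x⁴ + 38x³ − 25x² + 25x + 24) ÷ lead(D) = −5x⁴ ÷ −x = 5x³. Subtract (5x³)·D = −5x⁴ + 35x³. Remainder: 3x³ − 25x² + 25x + 24.
Step 4: lead(3x³ − 25x² + 25x + 24) ÷ lead(D) = 3x³ ÷ −x = −3x². Subtract (−3x²)·D = 3x³ − 21x². Remainder: −4x² + 25x + 24.
Step 5: lead(−4x² + 25x + 24) ÷ lead(D) = −4x² ÷ −x = 4x. Subtract (4x)·D = −4x² + 28x. Remainder: −3x + 24.
Step 6: lead(−3x + 24) ÷ lead(D) = −3x ÷ −x = 3. Subtract (3)·D = −3x + 21. Remainder: 3.

R = [3]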